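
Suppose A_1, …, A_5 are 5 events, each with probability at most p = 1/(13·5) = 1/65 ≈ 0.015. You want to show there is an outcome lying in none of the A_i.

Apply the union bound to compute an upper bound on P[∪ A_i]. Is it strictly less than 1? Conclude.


Union bound: P[∪_{i=1}^{5} A_i] ≤ Σ_i P[A_i] ≤ 5·p = 5·(1/65) = 1/13.
Numerically: 1/13 ≈ 0.077.
Is 1/13 < 1? YES.
Since P[∪ A_i] ≤ 1/13 < 1, the complement has P[∩ A_i^c] ≥ 1 − 1/13 = 12/13 > 0, so some outcome avoids every A_i.

5·p = 1/13 ≈ 0.077; existence CERTIFIED by the union bound.


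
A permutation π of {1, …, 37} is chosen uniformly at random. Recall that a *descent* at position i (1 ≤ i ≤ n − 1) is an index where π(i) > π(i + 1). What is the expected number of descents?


Write X = Σ X_I over i = 1, …, 36, with X_I the indicator of one descent.
There are 36 indicators.
For each fixed i, the pair (π(i), π(i+1)) is a uniformly random ordered pair of distinct values from {1, …, 37}; by symmetry P[π(i) > π(i+1)] = 1/2.
By linearity: E[X] = 36 · (1/2) = (37 − 1) · (1/2) = 18 ≈ 18.00000.

E[X] = 18 = 18.00000.


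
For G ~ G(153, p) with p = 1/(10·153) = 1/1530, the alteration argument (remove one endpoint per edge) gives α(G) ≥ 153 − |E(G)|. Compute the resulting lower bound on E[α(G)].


E[|E(G)|] = C(153, 2)·p = 11628 · (1/1530) = 38/5.
E[α(G)] ≥ n − E[|E(G)|] = 153 − 38/5 = 727/5.
Numerically: ≈ 145.400.
(This is only a lower bound; the true E[α(G)] may be larger.)

E[α(G)] ≥ 727/5 ≈ 145.400.


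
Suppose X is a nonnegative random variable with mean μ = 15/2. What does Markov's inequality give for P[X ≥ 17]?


μ = E[X] = 15/2, a = 17.
Markov: P[X ≥ 17] ≤ μ/a = (15/2)/17 = 15/34.
Numerically: ≈ 0.441.
(Since a = 17 > μ = 7.500, the bound 15/34 is < 1 and informative.)

P[X ≥ 17] ≤ 15/34 ≈ 0.441.


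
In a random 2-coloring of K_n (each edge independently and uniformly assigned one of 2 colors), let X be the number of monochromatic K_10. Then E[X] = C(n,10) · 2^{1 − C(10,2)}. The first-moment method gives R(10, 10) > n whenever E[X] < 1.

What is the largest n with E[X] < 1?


We need C(n, 10) · 2^{1 − 45} < 1, i.e. C(n, 10) < 2^{45 − 1} = 17592186044416.
Check values of n near the boundary:
  n = 99: C(99, 10) = 15579278510796; 15579278510796 < 17592186044416? YES
  n = 100: C(100, 10) = 17310309456440; 17310309456440 < 17592186044416? YES
  n = 101: C(101, 10) = 19212541264840; 19212541264840 < 17592186044416? NO
  n = 102: C(102, 10) = 21300860967540; 21300860967540 < 17592186044416? NO
The largest n with C(n, 10) < 17592186044416 is n = 100 (where E[X] = 2163788682055/2199023255552 ≈ 0.98398). Hence R(10, 10) > 100, i.e. R(10, 10) ≥ 101.

Largest n = 100; hence R(10, 10) > 100.


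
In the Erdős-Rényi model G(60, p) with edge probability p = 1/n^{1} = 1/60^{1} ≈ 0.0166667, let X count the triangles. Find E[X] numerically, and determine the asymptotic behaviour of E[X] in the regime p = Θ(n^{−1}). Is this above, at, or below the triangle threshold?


Number of potential triangles: C(60, 3) = 34220.
Each occurs with probability p³ ≈ (0.0166667)³ ≈ 4.62962963e-06.
By linearity: E[X] = C(60, 3)·p³ ≈ 34220 · 4.62962963e-06 ≈ 0.158426.
Here α = 1, so p = 1/n is exactly at the triangle threshold p ~ 1/n. Asymptotically E[X] → c³/6 = 1³/6 = 1/6 ≈ 0.166667, a bounded constant. In this regime the triangle count is asymptotically Poisson(c³/6).

E[X] ≈ 0.158426; in regime p = Θ(1/n^{1}) E[X] stays bounded (at the triangle threshold p ~ 1/n).


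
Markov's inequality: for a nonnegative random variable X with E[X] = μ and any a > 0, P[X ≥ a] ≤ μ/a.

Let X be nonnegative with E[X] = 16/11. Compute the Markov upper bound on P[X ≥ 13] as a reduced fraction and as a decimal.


μ = E[X] = 16/11, a = 13.
Markov: P[X ≥ 13] ≤ μ/a = (16/11)/13 = 16/143.
Numerically: ≈ 0.11189.
(Since a = 13 > μ = 1.45455, the bound 16/143 is < 1 and informative.)

P[X ≥ 13] ≤ 16/143 ≈ 0.11189.


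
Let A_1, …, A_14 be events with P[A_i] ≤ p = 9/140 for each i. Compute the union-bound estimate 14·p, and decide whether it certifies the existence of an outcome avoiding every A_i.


Union bound: P[∪_{i=1}^{14} A_i] ≤ Σ_i P[A_i] ≤ 14·p = 14·(9/140) = 9/10.
Numerically: 9/10 ≈ 0.900000.
Is 9/10 < 1? YES.
Since P[∪ A_i] ≤ 9/10 < 1, the complement has P[∩ A_i^c] ≥ 1 − 9/10 = 1/10 > 0, so some outcome avoids every A_i.

14·p = 9/10 ≈ 0.900000; existence CERTIFIED by the union bound.


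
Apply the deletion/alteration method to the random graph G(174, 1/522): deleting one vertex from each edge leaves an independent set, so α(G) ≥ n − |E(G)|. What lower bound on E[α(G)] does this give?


E[|E(G)|] = C(174, 2)·p = 15051 · (1/522) = 173/6.
E[α(G)] ≥ n − E[|E(G)|] = 174 − 173/6 = 871/6.
Numerically: ≈ 145.166667.
(This is only a lower bound; the true E[α(G)] may be larger.)

E[α(G)] ≥ 871/6 ≈ 145.166667.


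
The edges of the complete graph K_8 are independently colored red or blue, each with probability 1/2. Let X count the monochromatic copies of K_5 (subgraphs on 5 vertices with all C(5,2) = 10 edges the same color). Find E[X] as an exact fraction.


Let X = Σ_S X_S over the C(8, 5) = 56 subsets S of size 5, where X_S = 1 if the K_5 on S is monochromatic.
For a fixed S, the K_5 on S has C(5, 2) = 10 edges. P[all 10 edges red] = (1/2)^10, and likewise for blue, so P[monochromatic] = 2·(1/2)^10 = 2^{1 − 10} = 1/512.
By linearity: E[X] = C(8, 5) · 2^{1 − 10} = 56 · 1/512 = 7/64.
Numerically: E[X] ≈ 0.109375.

E[X] = C(8,5)·2^(1−C(5,2)) = 7/64 ≈ 0.109375.


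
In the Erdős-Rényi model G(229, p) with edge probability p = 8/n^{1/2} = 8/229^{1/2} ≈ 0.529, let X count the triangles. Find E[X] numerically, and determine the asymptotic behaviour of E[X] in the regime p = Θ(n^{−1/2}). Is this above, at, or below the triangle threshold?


Number of potential triangles: C(229, 3) = 1975354.
Each occurs with probability p³ ≈ (0.529)³ ≈ 1.47746e-01.
By linearity: E[X] = C(229, 3)·p³ ≈ 1975354 · 1.47746e-01 ≈ 291851.328.
Since α = 1/2 < 1, p = c/n^{1/2} ≫ 1/n is above the triangle threshold p ~ 1/n. Asymptotically E[X] ~ (c³/6)·n^{3(1−α)} = (8³/6)·n^{1.5} → ∞; triangles are abundant w.h.p.

E[X] ≈ 291851.328; in regime p = Θ(1/n^{1/2}) E[X] diverges (above the triangle threshold p ~ 1/n).


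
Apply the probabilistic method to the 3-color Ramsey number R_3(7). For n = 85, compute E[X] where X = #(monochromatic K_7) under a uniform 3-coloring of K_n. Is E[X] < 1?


E[X] = C(85, 7) · 3^{1 − 21} = 4935847320 · 3^{−20} = 4935847320/3486784401.
As a reduced fraction: E[X] = 182809160/129140163 ≈ 1.4156.
Is E[X] < 1? NO.
Since E[X] ≥ 1, the first-moment bound is inconclusive at n = 85; it does NOT by itself certify R_3(7) > 85.

E[X] = 182809160/129140163 ≈ 1.4156; E[X] ≥ 1; first-moment method inconclusive here.


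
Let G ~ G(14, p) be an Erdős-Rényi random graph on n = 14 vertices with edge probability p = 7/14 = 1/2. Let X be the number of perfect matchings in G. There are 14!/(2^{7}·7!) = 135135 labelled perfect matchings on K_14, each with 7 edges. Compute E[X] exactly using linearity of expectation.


K_14 has 14!/(2^{7}·7!) = 135135 labelled perfect matchings.
For each such perfect matching H, let X_H = 1 if all 7 edges of H are present in G. Then P[X_H = 1] = p^{7} = (1/2)^{7} = 1/128.
Summing the indicators: E[X] = Σ_H E[X_H] = 135135 · p^{7} = 135135 · 1/128 = 135135/128.
Numerically: E[X] ≈ 1055.74.

E[X] = 135135 · (1/2)^{7} = 135135/128 ≈ 1055.74.


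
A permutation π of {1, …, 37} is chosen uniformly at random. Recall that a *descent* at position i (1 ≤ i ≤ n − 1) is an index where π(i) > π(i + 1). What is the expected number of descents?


Write X = Σ X_I over i = 1, …, 36, with X_I the indicator of one descent.
There are 36 indicators.
For each fixed i, the pair (π(i), π(i+1)) is a uniformly random ordered pair of distinct values from {1, …, 37}; by symmetry P[π(i) > π(i+1)] = 1/2.
By linearity: E[X] = 36 · (1/2) = (37 − 1) · (1/2) = 18 ≈ 18.0000.

E[X] = 18 = 18.0000.


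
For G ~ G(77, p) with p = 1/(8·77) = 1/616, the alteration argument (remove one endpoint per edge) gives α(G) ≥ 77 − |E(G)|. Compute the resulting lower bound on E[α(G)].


E[|E(G)|] = C(77, 2)·p = 2926 · (1/616) = 19/4.
E[α(G)] ≥ n − E[|E(G)|] = 77 − 19/4 = 289/4.
Numerically: ≈ 72.250.
(This is only a lower bound; the true E[α(G)] may be larger.)

E[α(G)] ≥ 289/4 ≈ 72.250.


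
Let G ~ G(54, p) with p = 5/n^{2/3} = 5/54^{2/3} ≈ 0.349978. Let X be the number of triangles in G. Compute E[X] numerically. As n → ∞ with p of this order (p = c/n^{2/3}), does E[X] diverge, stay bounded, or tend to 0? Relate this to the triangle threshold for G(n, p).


Number of potential triangles: C(54, 3) = 24804.
Each occurs with probability p³ ≈ (0.349978)³ ≈ 4.28669410e-02.
By linearity: E[X] = C(54, 3)·p³ ≈ 24804 · 4.28669410e-02 ≈ 1063.271605.
Since α = 2/3 < 1, p = c/n^{2/3} ≫ 1/n is above the triangle threshold p ~ 1/n. Asymptotically E[X] ~ (c³/6)·n^{3(1−α)} = (5³/6)·n^{1} → ∞; triangles are abundant w.h.p.

E[X] ≈ 1063.271605; in regime p = Θ(1/n^{2/3}) E[X] diverges (above the triangle threshold p ~ 1/n).


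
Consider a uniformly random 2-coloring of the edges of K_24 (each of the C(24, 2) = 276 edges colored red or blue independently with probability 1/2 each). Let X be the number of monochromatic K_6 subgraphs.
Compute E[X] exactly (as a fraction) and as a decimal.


Let X = Σ_S X_S over the C(24, 6) = 134596 subsets S of size 6, where X_S = 1 if the K_6 on S is monochromatic.
For a fixed S, the K_6 on S has C(6, 2) = 15 edges. P[all 15 edges red] = (1/2)^15, and likewise for blue, so P[monochromatic] = 2·(1/2)^15 = 2^{1 − 15} = 1/16384.
By linearity of expectation: E[X] = C(24, 6) · 2^{1 − 15} = 134596 · 1/16384 = 33649/4096.
Numerically: E[X] ≈ 8.2151.

E[X] = C(24,6)·2^(1−C(6,2)) = 33649/4096 ≈ 8.2151.


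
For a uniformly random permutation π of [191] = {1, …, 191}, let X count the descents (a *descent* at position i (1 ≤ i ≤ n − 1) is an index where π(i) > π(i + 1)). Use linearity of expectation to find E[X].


Write X = Σ X_I over i = 1, …, 190, with X_I the indicator of one descent.
There are 190 indicators.
For each fixed i, the pair (π(i), π(i+1)) is a uniformly random ordered pair of distinct values from {1, …, 191}; by symmetry P[π(i) > π(i+1)] = 1/2.
By linearity: E[X] = 190 · (1/2) = (191 − 1) · (1/2) = 95 ≈ 95.0000.

E[X] = 95 = 95.0000.


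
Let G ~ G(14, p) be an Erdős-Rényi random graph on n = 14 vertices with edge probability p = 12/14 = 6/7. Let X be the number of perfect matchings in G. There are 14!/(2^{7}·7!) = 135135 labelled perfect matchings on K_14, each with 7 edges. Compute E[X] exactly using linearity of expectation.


K_14 has 14!/(2^{7}·7!) = 135135 labelled perfect matchings.
For each such perfect matching H, let X_H = 1 if all 7 edges of H are present in G. Then P[X_H = 1] = p^{7} = (6/7)^{7} = 279936/823543.
By linearity of expectation: E[X] = Σ_H E[X_H] = 135135 · p^{7} = 135135 · 279936/823543 = 5404164480/117649.
Numerically: E[X] ≈ 4.593e+04.

E[X] = 135135 · (6/7)^{7} = 5404164480/117649 ≈ 4.593e+04.


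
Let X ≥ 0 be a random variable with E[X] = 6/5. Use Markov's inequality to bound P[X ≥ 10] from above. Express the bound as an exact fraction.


μ = E[X] = 6/5, a = 10.
Markov: P[X ≥ 10] ≤ μ/a = (6/5)/10 = 3/25.
Numerically: ≈ 0.120000.
(Since a = 10 > μ = 1.200000, the bound 3/25 is < 1 and informative.)

P[X ≥ 10] ≤ 3/25 ≈ 0.120000.


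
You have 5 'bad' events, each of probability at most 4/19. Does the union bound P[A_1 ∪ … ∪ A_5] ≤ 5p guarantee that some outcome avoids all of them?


Union bound: P[∪_{i=1}^{5} A_i] ≤ Σ_i P[A_i] ≤ 5·p = 5·(4/19) = 20/19.
Numerically: 20/19 ≈ 1.052632.
Is 20/19 < 1? NO.
Since the bound 20/19 is ≥ 1, the union bound is uninformative here; it does NOT by itself certify existence.

5·p = 20/19 ≈ 1.052632; existence NOT certified by the union bound.


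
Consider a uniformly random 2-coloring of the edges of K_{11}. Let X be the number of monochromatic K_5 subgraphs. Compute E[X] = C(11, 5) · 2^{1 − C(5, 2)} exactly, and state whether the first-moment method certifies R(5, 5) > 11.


E[X] = C(11, 5) · 2^{1 − 10} = 462 · 2^{−9} = 462/512.
As a reduced fraction: E[X] = 231/256 ≈ 0.902.
Is E[X] < 1? YES.
Since E[X] < 1, there exists a 2-coloring of K_{11} with no monochromatic K_5; hence R(5, 5) > 11.

E[X] = 231/256 ≈ 0.902; E[X] < 1, so R(5, 5) > 11.


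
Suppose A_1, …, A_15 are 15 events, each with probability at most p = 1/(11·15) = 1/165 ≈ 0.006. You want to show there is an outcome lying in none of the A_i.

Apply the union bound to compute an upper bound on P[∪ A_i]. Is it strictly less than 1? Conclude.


Union bound: P[∪_{i=1}^{15} A_i] ≤ Σ_i P[A_i] ≤ 15·p = 15·(1/165) = 1/11.
Numerically: 1/11 ≈ 0.091.
Is 1/11 < 1? YES.
Since P[∪ A_i] ≤ 1/11 < 1, the complement has P[∩ A_i^c] ≥ 1 − 1/11 = 10/11 > 0, so some outcome avoids every A_i.

15·p = 1/11 ≈ 0.091; existence CERTIFIED by the union bound.


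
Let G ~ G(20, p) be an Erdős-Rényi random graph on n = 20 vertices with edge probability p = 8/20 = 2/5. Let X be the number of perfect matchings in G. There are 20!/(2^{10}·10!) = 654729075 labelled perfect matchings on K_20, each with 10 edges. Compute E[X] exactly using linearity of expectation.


K_20 has 20!/(2^{10}·10!) = 654729075 labelled perfect matchings.
For each such perfect matching H, let X_H = 1 if all 10 edges of H are present in G. Then P[X_H = 1] = p^{10} = (2/5)^{10} = 1024/9765625.
By linearity of expectation: E[X] = Σ_H E[X_H] = 654729075 · p^{10} = 654729075 · 1024/9765625 = 26817702912/390625.
Numerically: E[X] ≈ 68653.3.

E[X] = 654729075 · (2/5)^{10} = 26817702912/390625 ≈ 68653.3.


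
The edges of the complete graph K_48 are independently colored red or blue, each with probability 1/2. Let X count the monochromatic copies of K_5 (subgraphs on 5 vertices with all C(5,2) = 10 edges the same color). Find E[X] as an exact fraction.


Let X = Σ_S X_S over the C(48, 5) = 1712304 subsets S of size 5, where X_S = 1 if the K_5 on S is monochromatic.
For a fixed S, the K_5 on S has C(5, 2) = 10 edges. P[all 10 edges red] = (1/2)^10, and likewise for blue, so P[monochromatic] = 2·(1/2)^10 = 2^{1 − 10} = 1/512.
By linearity: E[X] = C(48, 5) · 2^{1 − 10} = 1712304 · 1/512 = 107019/32.
Numerically: E[X] ≈ 3344.3438.

E[X] = C(48,5)·2^(1−C(5,2)) = 107019/32 ≈ 3344.3438.


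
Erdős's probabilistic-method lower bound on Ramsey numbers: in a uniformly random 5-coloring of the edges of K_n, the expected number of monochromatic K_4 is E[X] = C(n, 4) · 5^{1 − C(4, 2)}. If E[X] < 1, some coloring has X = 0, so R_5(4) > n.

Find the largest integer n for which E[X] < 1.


We need C(n, 4) · 5^{1 − 6} < 1, i.e. C(n, 4) < 5^{6 − 1} = 3125.
Check values of n near the boundary:
  n = 17: C(17, 4) = 2380; 2380 < 3125? YES
  n = 18: C(18, 4) = 3060; 3060 < 3125? YES
  n = 19: C(19, 4) = 3876; 3876 < 3125? NO
  n = 20: C(20, 4) = 4845; 4845 < 3125? NO
  n = 21: C(21, 4) = 5985; 5985 < 3125? NO
The largest n with C(n, 4) < 3125 is n = 18 (where E[X] = 612/625 ≈ 0.97920). Hence R_5(4) > 18, i.e. R_5(4) ≥ 19.

Largest n = 18; hence R_5(4) > 18.


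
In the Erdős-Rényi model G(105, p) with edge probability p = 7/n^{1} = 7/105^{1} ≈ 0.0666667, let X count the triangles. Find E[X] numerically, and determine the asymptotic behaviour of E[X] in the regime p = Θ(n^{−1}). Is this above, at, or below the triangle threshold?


Number of potential triangles: C(105, 3) = 187460.
Each occurs with probability p³ ≈ (0.0666667)³ ≈ 2.96296296e-04.
By linearity: E[X] = C(105, 3)·p³ ≈ 187460 · 2.96296296e-04 ≈ 55.543704.
Here α = 1, so p = 7/n is exactly at the triangle threshold p ~ 1/n. Asymptotically E[X] → c³/6 = 7³/6 = 343/6 ≈ 57.166667, a bounded constant. In this regime the triangle count is asymptotically Poisson(c³/6).

E[X] ≈ 55.543704; in regime p = Θ(1/n^{1}) E[X] stays bounded (at the triangle threshold p ~ 1/n).


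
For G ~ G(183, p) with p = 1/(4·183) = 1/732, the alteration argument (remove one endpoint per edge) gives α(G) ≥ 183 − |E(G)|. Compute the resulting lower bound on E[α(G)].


E[|E(G)|] = C(183, 2)·p = 16653 · (1/732) = 91/4.
E[α(G)] ≥ n − E[|E(G)|] = 183 − 91/4 = 641/4.
Numerically: ≈ 160.25000.
(This is only a lower bound; the true E[α(G)] may be larger.)

E[α(G)] ≥ 641/4 ≈ 160.25000.


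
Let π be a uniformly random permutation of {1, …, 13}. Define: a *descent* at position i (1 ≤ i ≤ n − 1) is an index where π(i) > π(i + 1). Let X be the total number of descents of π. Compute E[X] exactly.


Write X = Σ X_I over i = 1, …, 12, with X_I the indicator of one descent.
There are 12 indicators.
For each fixed i, the pair (π(i), π(i+1)) is a uniformly random ordered pair of distinct values from {1, …, 13}; by symmetry P[π(i) > π(i+1)] = 1/2.
By linearity: E[X] = 12 · (1/2) = (13 − 1) · (1/2) = 6 ≈ 6.000000.

E[X] = 6 = 6.000000.


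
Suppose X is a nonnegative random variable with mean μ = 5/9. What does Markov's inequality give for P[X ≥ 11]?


μ = E[X] = 5/9, a = 11.
Markov: P[X ≥ 11] ≤ μ/a = (5/9)/11 = 5/99.
Numerically: ≈ 0.051.
(Since a = 11 > μ = 0.556, the bound 5/99 is < 1 and informative.)

P[X ≥ 11] ≤ 5/99 ≈ 0.051.


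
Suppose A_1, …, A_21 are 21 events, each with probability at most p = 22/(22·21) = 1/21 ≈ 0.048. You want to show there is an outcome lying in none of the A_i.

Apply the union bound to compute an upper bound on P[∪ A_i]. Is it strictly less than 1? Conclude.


Union bound: P[∪_{i=1}^{21} A_i] ≤ Σ_i P[A_i] ≤ 21·p = 21·(1/21) = 1.
Numerically: 1 ≈ 1.000.
Is 1 < 1? NO.
Since the bound 1 is ≥ 1, the union bound is uninformative here; it does NOT by itself certify existence.

21·p = 1 ≈ 1.000; existence NOT certified by the union bound.


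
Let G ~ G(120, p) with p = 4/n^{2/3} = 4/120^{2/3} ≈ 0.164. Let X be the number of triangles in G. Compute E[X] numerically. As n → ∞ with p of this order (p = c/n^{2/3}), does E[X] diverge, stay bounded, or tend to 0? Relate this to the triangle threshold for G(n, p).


Number of potential triangles: C(120, 3) = 280840.
Each occurs with probability p³ ≈ (0.164)³ ≈ 4.44444e-03.
By linearity: E[X] = C(120, 3)·p³ ≈ 280840 · 4.44444e-03 ≈ 1248.178.
Since α = 2/3 < 1, p = c/n^{2/3} ≫ 1/n is above the triangle threshold p ~ 1/n. Asymptotically E[X] ~ (c³/6)·n^{3(1−α)} = (4³/6)·n^{1} → ∞; triangles are abundant w.h.p.

E[X] ≈ 1248.178; in regime p = Θ(1/n^{2/3}) E[X] diverges (above the triangle threshold p ~ 1/n).


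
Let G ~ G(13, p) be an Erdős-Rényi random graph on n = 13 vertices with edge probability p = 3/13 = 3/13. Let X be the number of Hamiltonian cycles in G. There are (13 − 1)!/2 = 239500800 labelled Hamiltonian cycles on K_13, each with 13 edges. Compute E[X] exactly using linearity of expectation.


K_13 has (13 − 1)!/2 = 239500800 labelled Hamiltonian cycles.
For each such Hamiltonian cycle H, let X_H = 1 if all 13 edges of H are present in G. Then P[X_H = 1] = p^{13} = (3/13)^{13} = 1594323/302875106592253.
By linearity of expectation: E[X] = Σ_H E[X_H] = 239500800 · p^{13} = 239500800 · 1594323/302875106592253 = 381841633958400/302875106592253.
Numerically: E[X] ≈ 1.26072.

E[X] = 239500800 · (3/13)^{13} = 381841633958400/302875106592253 ≈ 1.26072.


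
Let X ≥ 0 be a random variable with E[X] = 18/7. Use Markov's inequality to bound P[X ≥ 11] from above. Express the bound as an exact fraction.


μ = E[X] = 18/7, a = 11.
Markov: P[X ≥ 11] ≤ μ/a = (18/7)/11 = 18/77.
Numerically: ≈ 0.23377.
(Since a = 11 > μ = 2.57143, the bound 18/77 is < 1 and informative.)

P[X ≥ 11] ≤ 18/77 ≈ 0.23377.


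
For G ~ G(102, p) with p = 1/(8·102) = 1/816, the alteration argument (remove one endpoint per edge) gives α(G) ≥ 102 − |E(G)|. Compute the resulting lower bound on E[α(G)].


E[|E(G)|] = C(102, 2)·p = 5151 · (1/816) = 101/16.
E[α(G)] ≥ n − E[|E(G)|] = 102 − 101/16 = 1531/16.
Numerically: ≈ 95.688.
(This is only a lower bound; the true E[α(G)] may be larger.)

E[α(G)] ≥ 1531/16 ≈ 95.688.


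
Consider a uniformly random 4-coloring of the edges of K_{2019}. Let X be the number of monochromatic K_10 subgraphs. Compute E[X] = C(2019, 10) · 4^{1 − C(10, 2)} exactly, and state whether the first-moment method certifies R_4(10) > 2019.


E[X] = C(2019, 10) · 4^{1 − 45} = 303322949179835278009229628 · 4^{−44} = 303322949179835278009229628/309485009821345068724781056.
As a reduced fraction: E[X] = 75830737294958819502307407/77371252455336267181195264 ≈ 0.980089.
Is E[X] < 1? YES.
Since E[X] < 1, there exists a 4-coloring of K_{2019} with no monochromatic K_10; hence R_4(10) > 2019.

E[X] = 75830737294958819502307407/77371252455336267181195264 ≈ 0.980089; E[X] < 1, so R_4(10) > 2019.


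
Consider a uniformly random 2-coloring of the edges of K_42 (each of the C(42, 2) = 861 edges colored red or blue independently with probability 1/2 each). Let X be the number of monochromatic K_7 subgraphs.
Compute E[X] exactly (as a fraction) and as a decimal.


Let X = Σ_S X_S over the C(42, 7) = 26978328 subsets S of size 7, where X_S = 1 if the K_7 on S is monochromatic.
For a fixed S, the K_7 on S has C(7, 2) = 21 edges. P[all 21 edges red] = (1/2)^21, and likewise for blue, so P[monochromatic] = 2·(1/2)^21 = 2^{1 − 21} = 1/1048576.
By linearity: E[X] = C(42, 7) · 2^{1 − 21} = 26978328 · 1/1048576 = 3372291/131072.
Numerically: E[X] ≈ 25.729.

E[X] = C(42,7)·2^(1−C(7,2)) = 3372291/131072 ≈ 25.729.


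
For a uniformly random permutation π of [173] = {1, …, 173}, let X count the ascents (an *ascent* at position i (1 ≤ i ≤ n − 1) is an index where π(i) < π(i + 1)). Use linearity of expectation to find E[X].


Write X = Σ X_I over i = 1, …, 172, with X_I the indicator of one ascent.
There are 172 indicators.
For each fixed i, the pair (π(i), π(i+1)) is a uniformly random ordered pair of distinct values from {1, …, 173}; by symmetry P[π(i) < π(i+1)] = 1/2.
By linearity: E[X] = 172 · (1/2) = (173 − 1) · (1/2) = 86 ≈ 86.00000.

E[X] = 86 = 86.00000.


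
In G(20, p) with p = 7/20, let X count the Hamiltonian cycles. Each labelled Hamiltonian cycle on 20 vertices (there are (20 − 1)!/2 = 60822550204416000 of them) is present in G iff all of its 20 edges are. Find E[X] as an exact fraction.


K_20 has (20 − 1)!/2 = 60822550204416000 labelled Hamiltonian cycles.
For each such Hamiltonian cycle H, let X_H = 1 if all 20 edges of H are present in G. Then P[X_H = 1] = p^{20} = (7/20)^{20} = 79792266297612001/104857600000000000000000000.
Summing the indicators: E[X] = Σ_H E[X_H] = 60822550204416000 · p^{20} = 60822550204416000 · 79792266297612001/104857600000000000000000000 = 1184855742873690605203907421/25600000000000000000.
Numerically: E[X] ≈ 4.63e+07.

E[X] = 60822550204416000 · (7/20)^{20} = 1184855742873690605203907421/25600000000000000000 ≈ 4.63e+07.


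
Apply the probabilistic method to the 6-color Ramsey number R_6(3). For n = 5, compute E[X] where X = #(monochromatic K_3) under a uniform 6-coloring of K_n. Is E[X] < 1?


E[X] = C(5, 3) · 6^{1 − 3} = 10 · 6^{−2} = 10/36.
As a reduced fraction: E[X] = 5/18 ≈ 0.2778.
Is E[X] < 1? YES.
Since E[X] < 1, there exists a 6-coloring of K_{5} with no monochromatic K_3; hence R_6(3) > 5.

E[X] = 5/18 ≈ 0.2778; E[X] < 1, so R_6(3) > 5.


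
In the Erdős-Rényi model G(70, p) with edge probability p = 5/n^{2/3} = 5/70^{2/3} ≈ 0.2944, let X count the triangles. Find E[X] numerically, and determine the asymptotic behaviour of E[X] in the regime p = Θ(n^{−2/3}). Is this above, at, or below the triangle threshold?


Number of potential triangles: C(70, 3) = 54740.
Each occurs with probability p³ ≈ (0.2944)³ ≈ 2.551020e-02.
By linearity: E[X] = C(70, 3)·p³ ≈ 54740 · 2.551020e-02 ≈ 1396.4286.
Since α = 2/3 < 1, p = c/n^{2/3} ≫ 1/n is above the triangle threshold p ~ 1/n. Asymptotically E[X] ~ (c³/6)·n^{3(1−α)} = (5³/6)·n^{1} → ∞; triangles are abundant w.h.p.

E[X] ≈ 1396.4286; in regime p = Θ(1/n^{2/3}) E[X] diverges (above the triangle threshold p ~ 1/n).


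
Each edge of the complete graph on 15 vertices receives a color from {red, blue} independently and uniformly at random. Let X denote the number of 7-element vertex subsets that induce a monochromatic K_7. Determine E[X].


Let X = Σ_S X_S over the C(15, 7) = 6435 subsets S of size 7, where X_S = 1 if the K_7 on S is monochromatic.
For a fixed S, the K_7 on S has C(7, 2) = 21 edges. P[all 21 edges red] = (1/2)^21, and likewise for blue, so P[monochromatic] = 2·(1/2)^21 = 2^{1 − 21} = 1/1048576.
Summing: E[X] = C(15, 7) · 2^{1 − 21} = 6435 · 1/1048576 = 6435/1048576.
Numerically: E[X] ≈ 0.0061.

E[X] = C(15,7)·2^(1−C(7,2)) = 6435/1048576 ≈ 0.0061.


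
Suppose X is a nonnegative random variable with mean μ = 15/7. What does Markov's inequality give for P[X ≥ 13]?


μ = E[X] = 15/7, a = 13.
Markov: P[X ≥ 13] ≤ μ/a = (15/7)/13 = 15/91.
Numerically: ≈ 0.165.
(Since a = 13 > μ = 2.143, the bound 15/91 is < 1 and informative.)

P[X ≥ 13] ≤ 15/91 ≈ 0.165.


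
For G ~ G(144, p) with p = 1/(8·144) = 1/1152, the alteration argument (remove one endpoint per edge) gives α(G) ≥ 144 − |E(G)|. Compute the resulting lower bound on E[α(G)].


E[|E(G)|] = C(144, 2)·p = 10296 · (1/1152) = 143/16.
E[α(G)] ≥ n − E[|E(G)|] = 144 − 143/16 = 2161/16.
Numerically: ≈ 135.062500.
(This is only a lower bound; the true E[α(G)] may be larger.)

E[α(G)] ≥ 2161/16 ≈ 135.062500.


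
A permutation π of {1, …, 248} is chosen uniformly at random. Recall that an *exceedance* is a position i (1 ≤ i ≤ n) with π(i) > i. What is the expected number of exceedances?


Write X = Σ_{i=1}^{248} X_i, where X_i = 1_{π(i) > i}.
For each fixed i, π(i) is uniform over {1, …, 248} (marginal of a uniform permutation), so P[π(i) > i] = (n − i)/n. Summing: Σ_{i=1}^{248} (n − i)/n = (0 + 1 + … + 247)/248 = 248(248 − 1)/(2·248) = (248 − 1)/2.
Hence E[X] = Σ_{i=1}^{248} (248 − i)/248 = 247/2 ≈ 123.5000.

E[X] = 247/2 = 123.5000.


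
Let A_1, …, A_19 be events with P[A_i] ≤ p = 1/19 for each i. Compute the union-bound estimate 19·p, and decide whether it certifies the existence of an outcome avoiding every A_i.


Union bound: P[∪_{i=1}^{19} A_i] ≤ Σ_i P[A_i] ≤ 19·p = 19·(1/19) = 1.
Numerically: 1 ≈ 1.000000.
Is 1 < 1? NO.
Since the bound 1 is ≥ 1, the union bound is uninformative here; it does NOT by itself certify existence.

19·p = 1 ≈ 1.000000; existence NOT certified by the union bound.


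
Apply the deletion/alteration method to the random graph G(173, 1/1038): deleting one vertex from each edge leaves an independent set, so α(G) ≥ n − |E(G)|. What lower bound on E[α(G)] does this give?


E[|E(G)|] = C(173, 2)·p = 14878 · (1/1038) = 43/3.
E[α(G)] ≥ n − E[|E(G)|] = 173 − 43/3 = 476/3.
Numerically: ≈ 158.666667.
(This is only a lower bound; the true E[α(G)] may be larger.)

E[α(G)] ≥ 476/3 ≈ 158.666667.


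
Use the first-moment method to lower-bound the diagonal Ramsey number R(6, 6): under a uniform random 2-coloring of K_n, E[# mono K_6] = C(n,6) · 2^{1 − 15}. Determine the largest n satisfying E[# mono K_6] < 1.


We need C(n, 6) · 2^{1 − 15} < 1, i.e. C(n, 6) < 2^{15 − 1} = 16384.
Check values of n near the boundary:
  n = 11: C(11, 6) = 462; 462 < 16384? YES
  n = 12: C(12, 6) = 924; 924 < 16384? YES
  n = 13: C(13, 6) = 1716; 1716 < 16384? YES
  n = 14: C(14, 6) = 3003; 3003 < 16384? YES
  n = 15: C(15, 6) = 5005; 5005 < 16384? YES
  n = 16: C(16, 6) = 8008; 8008 < 16384? YES
  n = 17: C(17, 6) = 12376; 12376 < 16384? YES
  n = 18: C(18, 6) = 18564; 18564 < 16384? NO
The largest n with C(n, 6) < 16384 is n = 17 (where E[X] = 1547/2048 ≈ 0.75537). Hence R(6, 6) > 17, i.e. R(6, 6) ≥ 18.

Largest n = 17; hence R(6, 6) > 17.


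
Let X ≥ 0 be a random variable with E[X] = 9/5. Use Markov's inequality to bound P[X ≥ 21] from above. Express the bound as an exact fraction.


μ = E[X] = 9/5, a = 21.
Markov: P[X ≥ 21] ≤ μ/a = (9/5)/21 = 3/35.
Numerically: ≈ 0.08571.
(Since a = 21 > μ = 1.80000, the bound 3/35 is < 1 and informative.)

P[X ≥ 21] ≤ 3/35 ≈ 0.08571.


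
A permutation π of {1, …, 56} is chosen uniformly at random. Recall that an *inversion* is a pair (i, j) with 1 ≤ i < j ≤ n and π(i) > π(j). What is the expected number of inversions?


Write X = Σ X_I over the C(56, 2) = 1540 pairs i < j, with X_I the indicator of one inversion.
There are 1540 indicators.
For each fixed pair i < j, the values π(i) and π(j) are two distinct elements of {1, …, 56} in uniformly random order; by symmetry P[π(i) > π(j)] = 1/2.
By linearity: E[X] = 1540 · (1/2) = C(56, 2) · (1/2) = 1540/2 = 770 ≈ 770.000.

E[X] = 770 = 770.000.


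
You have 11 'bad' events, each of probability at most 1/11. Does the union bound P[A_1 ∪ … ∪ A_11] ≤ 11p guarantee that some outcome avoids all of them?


Union bound: P[∪_{i=1}^{11} A_i] ≤ Σ_i P[A_i] ≤ 11·p = 11·(1/11) = 1.
Numerically: 1 ≈ 1.0000.
Is 1 < 1? NO.
Since the bound 1 is ≥ 1, the union bound is uninformative here; it does NOT by itself certify existence.

11·p = 1 ≈ 1.0000; existence NOT certified by the union bound.


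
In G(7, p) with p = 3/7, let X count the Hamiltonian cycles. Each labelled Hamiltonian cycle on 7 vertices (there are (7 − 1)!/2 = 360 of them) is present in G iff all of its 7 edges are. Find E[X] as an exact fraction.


K_7 has (7 − 1)!/2 = 360 labelled Hamiltonian cycles.
For each such Hamiltonian cycle H, let X_H = 1 if all 7 edges of H are present in G. Then P[X_H = 1] = p^{7} = (3/7)^{7} = 2187/823543.
Summing the indicators: E[X] = Σ_H E[X_H] = 360 · p^{7} = 360 · 2187/823543 = 787320/823543.
Numerically: E[X] ≈ 0.956.

E[X] = 360 · (3/7)^{7} = 787320/823543 ≈ 0.956.


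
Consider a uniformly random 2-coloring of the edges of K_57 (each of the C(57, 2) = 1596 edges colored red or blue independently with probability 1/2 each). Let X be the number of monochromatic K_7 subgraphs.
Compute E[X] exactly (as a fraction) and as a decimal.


Let X = Σ_S X_S over the C(57, 7) = 264385836 subsets S of size 7, where X_S = 1 if the K_7 on S is monochromatic.
For a fixed S, the K_7 on S has C(7, 2) = 21 edges. P[all 21 edges red] = (1/2)^21, and likewise for blue, so P[monochromatic] = 2·(1/2)^21 = 2^{1 − 21} = 1/1048576.
By linearity: E[X] = C(57, 7) · 2^{1 − 21} = 264385836 · 1/1048576 = 66096459/262144.
Numerically: E[X] ≈ 252.13798.

E[X] = C(57,7)·2^(1−C(7,2)) = 66096459/262144 ≈ 252.13798.


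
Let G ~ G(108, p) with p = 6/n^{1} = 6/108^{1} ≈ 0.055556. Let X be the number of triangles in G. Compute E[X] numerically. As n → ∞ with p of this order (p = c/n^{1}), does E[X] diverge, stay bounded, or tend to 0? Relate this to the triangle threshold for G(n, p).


Number of potential triangles: C(108, 3) = 204156.
Each occurs with probability p³ ≈ (0.055556)³ ≈ 1.7146776e-04.
By linearity: E[X] = C(108, 3)·p³ ≈ 204156 · 1.7146776e-04 ≈ 35.00617.
Here α = 1, so p = 6/n is exactly at the triangle threshold p ~ 1/n. Asymptotically E[X] → c³/6 = 6³/6 = 36 ≈ 36.00000, a bounded constant. In this regime the triangle count is asymptotically Poisson(c³/6).

E[X] ≈ 35.00617; in regime p = Θ(1/n^{1}) E[X] stays bounded (at the triangle threshold p ~ 1/n).


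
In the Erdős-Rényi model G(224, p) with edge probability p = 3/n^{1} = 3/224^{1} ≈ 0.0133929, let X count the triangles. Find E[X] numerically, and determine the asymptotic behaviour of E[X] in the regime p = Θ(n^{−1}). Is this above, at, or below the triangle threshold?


Number of potential triangles: C(224, 3) = 1848224.
Each occurs with probability p³ ≈ (0.0133929)³ ≈ 2.40225834e-06.
By linearity: E[X] = C(224, 3)·p³ ≈ 1848224 · 2.40225834e-06 ≈ 4.439912.
Here α = 1, so p = 3/n is exactly at the triangle threshold p ~ 1/n. Asymptotically E[X] → c³/6 = 3³/6 = 9/2 ≈ 4.500000, a bounded constant. In this regime the triangle count is asymptotically Poisson(c³/6).

E[X] ≈ 4.439912; in regime p = Θ(1/n^{1}) E[X] stays bounded (at the triangle threshold p ~ 1/n).


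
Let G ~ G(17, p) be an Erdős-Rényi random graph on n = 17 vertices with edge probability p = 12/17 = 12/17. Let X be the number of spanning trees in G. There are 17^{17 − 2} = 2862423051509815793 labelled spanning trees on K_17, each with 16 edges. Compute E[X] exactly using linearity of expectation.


K_17 has 17^{17 − 2} = 2862423051509815793 labelled spanning trees.
For each such spanning tree H, let X_H = 1 if all 16 edges of H are present in G. Then P[X_H = 1] = p^{16} = (12/17)^{16} = 184884258895036416/48661191875666868481.
By linearity: E[X] = Σ_H E[X_H] = 2862423051509815793 · p^{16} = 2862423051509815793 · 184884258895036416/48661191875666868481 = 184884258895036416/17.
Numerically: E[X] ≈ 1.0876e+16.

E[X] = 2862423051509815793 · (12/17)^{16} = 184884258895036416/17 ≈ 1.0876e+16.


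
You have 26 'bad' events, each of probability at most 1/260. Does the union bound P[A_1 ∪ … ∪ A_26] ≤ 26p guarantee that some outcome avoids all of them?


Union bound: P[∪_{i=1}^{26} A_i] ≤ Σ_i P[A_i] ≤ 26·p = 26·(1/260) = 1/10.
Numerically: 1/10 ≈ 0.10000.
Is 1/10 < 1? YES.
Since P[∪ A_i] ≤ 1/10 < 1, the complement has P[∩ A_i^c] ≥ 1 − 1/10 = 9/10 > 0, so some outcome avoids every A_i.

26·p = 1/10 ≈ 0.10000; existence CERTIFIED by the union bound.


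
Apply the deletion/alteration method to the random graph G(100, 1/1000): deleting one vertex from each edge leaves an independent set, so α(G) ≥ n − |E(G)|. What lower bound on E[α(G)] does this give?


E[|E(G)|] = C(100, 2)·p = 4950 · (1/1000) = 99/20.
E[α(G)] ≥ n − E[|E(G)|] = 100 − 99/20 = 1901/20.
Numerically: ≈ 95.05000.
(This is only a lower bound; the true E[α(G)] may be larger.)

E[α(G)] ≥ 1901/20 ≈ 95.05000.


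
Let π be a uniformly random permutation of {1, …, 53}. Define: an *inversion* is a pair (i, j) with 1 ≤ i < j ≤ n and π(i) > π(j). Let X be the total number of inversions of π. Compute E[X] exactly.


Write X = Σ X_I over the C(53, 2) = 1378 pairs i < j, with X_I the indicator of one inversion.
There are 1378 indicators.
For each fixed pair i < j, the values π(i) and π(j) are two distinct elements of {1, …, 53} in uniformly random order; by symmetry P[π(i) > π(j)] = 1/2.
By linearity: E[X] = 1378 · (1/2) = C(53, 2) · (1/2) = 1378/2 = 689 ≈ 689.000.

E[X] = 689 = 689.000.


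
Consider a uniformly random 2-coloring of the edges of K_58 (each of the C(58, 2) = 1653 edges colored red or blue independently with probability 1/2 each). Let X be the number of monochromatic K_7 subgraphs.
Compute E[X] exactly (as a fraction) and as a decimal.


Let X = Σ_S X_S over the C(58, 7) = 300674088 subsets S of size 7, where X_S = 1 if the K_7 on S is monochromatic.
For a fixed S, the K_7 on S has C(7, 2) = 21 edges. P[all 21 edges red] = (1/2)^21, and likewise for blue, so P[monochromatic] = 2·(1/2)^21 = 2^{1 − 21} = 1/1048576.
By linearity: E[X] = C(58, 7) · 2^{1 − 21} = 300674088 · 1/1048576 = 37584261/131072.
Numerically: E[X] ≈ 286.745155.

E[X] = C(58,7)·2^(1−C(7,2)) = 37584261/131072 ≈ 286.745155.


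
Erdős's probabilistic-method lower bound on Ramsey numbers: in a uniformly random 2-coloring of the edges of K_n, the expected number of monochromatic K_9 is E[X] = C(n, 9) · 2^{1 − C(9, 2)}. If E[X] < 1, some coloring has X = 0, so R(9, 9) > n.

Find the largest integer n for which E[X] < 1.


We need C(n, 9) · 2^{1 − 36} < 1, i.e. C(n, 9) < 2^{36 − 1} = 34359738368.
Check values of n near the boundary:
  n = 61: C(61, 9) = 17341763505; 17341763505 < 34359738368? YES
  n = 62: C(62, 9) = 20286591270; 20286591270 < 34359738368? YES
  n = 63: C(63, 9) = 23667689815; 23667689815 < 34359738368? YES
  n = 64: C(64, 9) = 27540584512; 27540584512 < 34359738368? YES
  n = 65: C(65, 9) = 31966749880; 31966749880 < 34359738368? YES
  n = 66: C(66, 9) = 37014131440; 37014131440 < 34359738368? NO
The largest n with C(n, 9) < 34359738368 is n = 65 (where E[X] = 3995843735/4294967296 ≈ 0.930355). Hence R(9, 9) > 65, i.e. R(9, 9) ≥ 66.

Largest n = 65; hence R(9, 9) > 65.


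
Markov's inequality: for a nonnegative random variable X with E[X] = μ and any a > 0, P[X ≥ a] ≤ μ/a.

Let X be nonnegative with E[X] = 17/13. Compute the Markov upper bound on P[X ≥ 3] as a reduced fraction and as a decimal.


μ = E[X] = 17/13, a = 3.
Markov: P[X ≥ 3] ≤ μ/a = (17/13)/3 = 17/39.
Numerically: ≈ 0.436.
(Since a = 3 > μ = 1.308, the bound 17/39 is < 1 and informative.)

P[X ≥ 3] ≤ 17/39 ≈ 0.436.


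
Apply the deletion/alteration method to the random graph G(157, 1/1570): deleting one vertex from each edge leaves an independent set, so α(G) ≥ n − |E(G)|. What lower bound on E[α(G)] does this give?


E[|E(G)|] = C(157, 2)·p = 12246 · (1/1570) = 39/5.
E[α(G)] ≥ n − E[|E(G)|] = 157 − 39/5 = 746/5.
Numerically: ≈ 149.2000.
(This is only a lower bound; the true E[α(G)] may be larger.)

E[α(G)] ≥ 746/5 ≈ 149.2000.


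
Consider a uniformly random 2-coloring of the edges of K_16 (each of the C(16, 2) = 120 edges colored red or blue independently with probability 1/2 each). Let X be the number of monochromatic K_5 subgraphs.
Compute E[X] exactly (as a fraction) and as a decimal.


Let X = Σ_S X_S over the C(16, 5) = 4368 subsets S of size 5, where X_S = 1 if the K_5 on S is monochromatic.
For a fixed S, the K_5 on S has C(5, 2) = 10 edges. P[all 10 edges red] = (1/2)^10, and likewise for blue, so P[monochromatic] = 2·(1/2)^10 = 2^{1 − 10} = 1/512.
By linearity of expectation: E[X] = C(16, 5) · 2^{1 − 10} = 4368 · 1/512 = 273/32.
Numerically: E[X] ≈ 8.531250.

E[X] = C(16,5)·2^(1−C(5,2)) = 273/32 ≈ 8.531250.


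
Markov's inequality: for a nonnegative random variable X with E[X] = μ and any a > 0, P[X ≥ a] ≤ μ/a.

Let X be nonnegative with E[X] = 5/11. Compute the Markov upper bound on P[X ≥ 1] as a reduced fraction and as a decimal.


μ = E[X] = 5/11, a = 1.
Markov: P[X ≥ 1] ≤ μ/a = (5/11)/1 = 5/11.
Numerically: ≈ 0.454545.
(Since a = 1 > μ = 0.454545, the bound 5/11 is < 1 and informative.)

P[X ≥ 1] ≤ 5/11 ≈ 0.454545.


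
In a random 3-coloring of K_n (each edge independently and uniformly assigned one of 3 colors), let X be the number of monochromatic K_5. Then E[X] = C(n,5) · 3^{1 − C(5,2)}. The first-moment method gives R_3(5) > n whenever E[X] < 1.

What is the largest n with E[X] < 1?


We need C(n, 5) · 3^{1 − 10} < 1, i.e. C(n, 5) < 3^{10 − 1} = 19683.
Check values of n near the boundary:
  n = 18: C(18, 5) = 8568; 8568 < 19683? YES
  n = 19: C(19, 5) = 11628; 11628 < 19683? YES
  n = 20: C(20, 5) = 15504; 15504 < 19683? YES
  n = 21: C(21, 5) = 20349; 20349 < 19683? NO
The largest n with C(n, 5) < 19683 is n = 20 (where E[X] = 5168/6561 ≈ 0.788). Hence R_3(5) > 20, i.e. R_3(5) ≥ 21.

Largest n = 20; hence R_3(5) > 20.


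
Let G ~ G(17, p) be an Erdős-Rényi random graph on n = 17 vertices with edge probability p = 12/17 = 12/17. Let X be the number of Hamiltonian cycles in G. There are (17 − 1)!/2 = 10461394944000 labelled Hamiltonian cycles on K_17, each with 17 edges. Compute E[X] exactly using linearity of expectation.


K_17 has (17 − 1)!/2 = 10461394944000 labelled Hamiltonian cycles.
For each such Hamiltonian cycle H, let X_H = 1 if all 17 edges of H are present in G. Then P[X_H = 1] = p^{17} = (12/17)^{17} = 2218611106740436992/827240261886336764177.
By linearity of expectation: E[X] = Σ_H E[X_H] = 10461394944000 · p^{17} = 10461394944000 · 2218611106740436992/827240261886336764177 = 23209767014756651868459368448000/827240261886336764177.
Numerically: E[X] ≈ 2.81e+10.

E[X] = 10461394944000 · (12/17)^{17} = 23209767014756651868459368448000/827240261886336764177 ≈ 2.81e+10.
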